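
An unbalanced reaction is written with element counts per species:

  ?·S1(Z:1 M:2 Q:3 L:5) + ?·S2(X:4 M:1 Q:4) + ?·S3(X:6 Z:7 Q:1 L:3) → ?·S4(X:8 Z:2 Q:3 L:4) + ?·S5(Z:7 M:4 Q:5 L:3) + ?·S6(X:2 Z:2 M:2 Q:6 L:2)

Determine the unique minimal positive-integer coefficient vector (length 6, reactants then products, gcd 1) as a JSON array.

X: 3·0+4·4+3·6 = 34 | 4·8+2·0+1·2 = 34
Z: 3·1+4·0+3·7 = 24 | 4·2+2·7+1·2 = 24
M: 3·2+4·1+3·0 = 10 | 4·0+2·4+1·2 = 10
Q: 3·3+4·4+3·1 = 28 | 4·3+2·5+1·6 = 28
L: 3·5+4·0+3·3 = 24 | 4·4+2·3+1·2 = 24
gcd(3,4,3,4,2,1) = 1

Coefficients: [3, 4, 3, 4, 2, 1]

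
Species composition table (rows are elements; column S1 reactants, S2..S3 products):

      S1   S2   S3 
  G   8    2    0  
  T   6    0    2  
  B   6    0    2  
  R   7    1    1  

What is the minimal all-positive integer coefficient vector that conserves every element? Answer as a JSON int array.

G: 1·8 = 8 | 4·2+3·0 = 8
T: 1·6 = 6 | 4·0+3·2 = 6
B: 1·6 = 6 | 4·0+3·2 = 6
R: 1·7 = 7 | 4·1+3·1 = 7
gcd(1,4,3) = 1

Coefficients: [1, 4, 3]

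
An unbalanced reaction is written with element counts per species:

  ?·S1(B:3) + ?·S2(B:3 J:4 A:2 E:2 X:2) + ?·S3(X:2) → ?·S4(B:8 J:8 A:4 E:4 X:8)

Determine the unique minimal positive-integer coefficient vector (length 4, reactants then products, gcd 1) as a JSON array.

Coefficients: [2, 6, 6, 3]

B: 2·3+6·3+6·0 = 24 | 3·8 = 24
J: 2·0+6·4+6·0 = 24 | 3·8 = 24
A: 2·0+6·2+6·0 = 12 | 3·4 = 12
E: 2·0+6·2+6·0 = 12 | 3·4 = 12
X: 2·0+6·2+6·2 = 24 | 3·8 = 24
gcd(2,6,6,3) = 1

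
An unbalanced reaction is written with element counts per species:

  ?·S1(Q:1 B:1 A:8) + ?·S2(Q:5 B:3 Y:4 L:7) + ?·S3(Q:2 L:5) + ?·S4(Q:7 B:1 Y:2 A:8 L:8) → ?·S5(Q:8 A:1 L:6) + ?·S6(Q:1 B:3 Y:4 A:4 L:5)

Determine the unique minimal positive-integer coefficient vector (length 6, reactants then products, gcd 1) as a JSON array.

Coefficients: [1, 4, 1, 2, 4, 5]

Q: 1·1+4·5+1·2+2·7 = 37 | 4·8+5·1 = 37
B: 1·1+4·3+1·0+2·1 = 15 | 4·0+5·3 = 15
Y: 1·0+4·4+1·0+2·2 = 20 | 4·0+5·4 = 20
A: 1·8+4·0+1·0+2·8 = 24 | 4·1+5·4 = 24
L: 1·0+4·7+1·5+2·8 = 49 | 4·6+5·5 = 49
gcd(1,4,1,2,4,5) = 1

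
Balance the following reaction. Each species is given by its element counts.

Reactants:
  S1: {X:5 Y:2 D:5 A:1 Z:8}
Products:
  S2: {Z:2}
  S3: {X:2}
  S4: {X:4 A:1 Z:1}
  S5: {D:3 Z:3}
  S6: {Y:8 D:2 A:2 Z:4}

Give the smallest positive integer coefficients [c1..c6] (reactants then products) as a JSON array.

Coefficients: [4, 4, 6, 2, 6, 1]

X: 4·5 = 20 | 4·0+6·2+2·4+6·0+1·0 = 20
Y: 4·2 = 8 | 4·0+6·0+2·0+6·0+1·8 = 8
D: 4·5 = 20 | 4·0+6·0+2·0+6·3+1·2 = 20
A: 4·1 = 4 | 4·0+6·0+2·1+6·0+1·2 = 4
Z: 4·8 = 32 | 4·2+6·0+2·1+6·3+1·4 = 32
gcd(4,4,6,2,6,1) = 1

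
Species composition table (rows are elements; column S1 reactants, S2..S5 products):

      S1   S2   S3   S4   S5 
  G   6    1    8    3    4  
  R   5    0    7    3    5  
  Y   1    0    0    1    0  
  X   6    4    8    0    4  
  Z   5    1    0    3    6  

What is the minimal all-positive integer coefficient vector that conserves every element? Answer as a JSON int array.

G: 6·6 = 36 | 6·1+1·8+6·3+1·4 = 36
R: 6·5 = 30 | 6·0+1·7+6·3+1·5 = 30
Y: 6·1 = 6 | 6·0+1·0+6·1+1·0 = 6
X: 6·6 = 36 | 6·4+1·8+6·0+1·4 = 36
Z: 6·5 = 30 | 6·1+1·0+6·3+1·6 = 30
gcd(6,6,1,6,1) = 1

Coefficients: [6, 6, 1, 6, 1]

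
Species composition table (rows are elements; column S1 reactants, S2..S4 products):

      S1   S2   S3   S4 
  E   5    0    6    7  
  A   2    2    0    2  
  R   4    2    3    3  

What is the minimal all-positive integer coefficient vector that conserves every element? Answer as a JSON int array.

E: 5·5 = 25 | 4·0+3·6+1·7 = 25
A: 5·2 = 10 | 4·2+3·0+1·2 = 10
R: 5·4 = 20 | 4·2+3·3+1·3 = 20
gcd(5,4,3,1) = 1

Coefficients: [5, 4, 3, 1]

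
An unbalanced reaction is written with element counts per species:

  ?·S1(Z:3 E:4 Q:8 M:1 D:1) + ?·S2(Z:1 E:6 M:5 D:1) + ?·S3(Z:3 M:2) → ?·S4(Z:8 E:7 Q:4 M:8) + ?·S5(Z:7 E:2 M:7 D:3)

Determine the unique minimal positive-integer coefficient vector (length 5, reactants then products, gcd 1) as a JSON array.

Coefficients: [1, 2, 6, 2, 1]

Z: 1·3+2·1+6·3 = 23 | 2·8+1·7 = 23
E: 1·4+2·6+6·0 = 16 | 2·7+1·2 = 16
Q: 1·8+2·0+6·0 = 8 | 2·4+1·0 = 8
M: 1·1+2·5+6·2 = 23 | 2·8+1·7 = 23
D: 1·1+2·1+6·0 = 3 | 2·0+1·3 = 3
gcd(1,2,6,2,1) = 1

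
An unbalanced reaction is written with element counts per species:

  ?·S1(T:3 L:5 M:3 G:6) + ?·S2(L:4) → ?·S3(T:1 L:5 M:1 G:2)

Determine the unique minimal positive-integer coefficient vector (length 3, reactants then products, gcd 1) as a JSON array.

T: 2·3+5·0 = 6 | 6·1 = 6
L: 2·5+5·4 = 30 | 6·5 = 30
M: 2·3+5·0 = 6 | 6·1 = 6
G: 2·6+5·0 = 12 | 6·2 = 12
gcd(2,5,6) = 1

Coefficients: [2, 5, 6]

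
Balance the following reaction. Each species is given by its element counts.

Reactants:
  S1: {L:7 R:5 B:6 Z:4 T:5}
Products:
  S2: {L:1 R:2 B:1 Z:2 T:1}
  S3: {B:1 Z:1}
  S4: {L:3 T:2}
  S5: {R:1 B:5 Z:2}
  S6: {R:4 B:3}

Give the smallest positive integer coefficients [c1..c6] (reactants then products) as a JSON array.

Coefficients: [3, 3, 4, 6, 1, 2]

L: 3·7 = 21 | 3·1+4·0+6·3+1·0+2·0 = 21
R: 3·5 = 15 | 3·2+4·0+6·0+1·1+2·4 = 15
B: 3·6 = 18 | 3·1+4·1+6·0+1·5+2·3 = 18
Z: 3·4 = 12 | 3·2+4·1+6·0+1·2+2·0 = 12
T: 3·5 = 15 | 3·1+4·0+6·2+1·0+2·0 = 15
gcd(3,3,4,6,1,2) = 1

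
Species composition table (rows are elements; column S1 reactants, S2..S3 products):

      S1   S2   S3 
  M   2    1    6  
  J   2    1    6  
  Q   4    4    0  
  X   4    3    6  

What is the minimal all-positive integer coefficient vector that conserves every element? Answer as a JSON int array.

Coefficients: [6, 6, 1]

M: 6·2 = 12 | 6·1+1·6 = 12
J: 6·2 = 12 | 6·1+1·6 = 12
Q: 6·4 = 24 | 6·4+1·0 = 24
X: 6·4 = 24 | 6·3+1·6 = 24
gcd(6,6,1) = 1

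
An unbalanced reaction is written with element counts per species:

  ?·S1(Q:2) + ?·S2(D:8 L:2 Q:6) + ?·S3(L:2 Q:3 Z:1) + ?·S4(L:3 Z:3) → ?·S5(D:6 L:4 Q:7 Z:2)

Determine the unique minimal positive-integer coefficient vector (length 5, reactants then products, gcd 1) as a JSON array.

D: 2·0+3·8+2·0+2·0 = 24 | 4·6 = 24
L: 2·0+3·2+2·2+2·3 = 16 | 4·4 = 16
Q: 2·2+3·6+2·3+2·0 = 28 | 4·7 = 28
Z: 2·0+3·0+2·1+2·3 = 8 | 4·2 = 8
gcd(2,3,2,2,4) = 1

Coefficients: [2, 3, 2, 2, 4]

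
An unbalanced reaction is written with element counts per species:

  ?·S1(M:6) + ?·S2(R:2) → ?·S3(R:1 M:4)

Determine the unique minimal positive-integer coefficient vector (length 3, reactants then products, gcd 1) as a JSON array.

R: 4·0+3·2 = 6 | 6·1 = 6
M: 4·6+3·0 = 24 | 6·4 = 24
gcd(4,3,6) = 1

Coefficients: [4, 3, 6]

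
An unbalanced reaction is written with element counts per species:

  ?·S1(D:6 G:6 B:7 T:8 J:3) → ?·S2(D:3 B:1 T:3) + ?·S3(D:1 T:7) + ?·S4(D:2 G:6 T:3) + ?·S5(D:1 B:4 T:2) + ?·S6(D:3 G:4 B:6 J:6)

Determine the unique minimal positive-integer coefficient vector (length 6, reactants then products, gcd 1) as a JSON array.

Coefficients: [6, 4, 2, 4, 5, 3]

D: 6·6 = 36 | 4·3+2·1+4·2+5·1+3·3 = 36
G: 6·6 = 36 | 4·0+2·0+4·6+5·0+3·4 = 36
B: 6·7 = 42 | 4·1+2·0+4·0+5·4+3·6 = 42
T: 6·8 = 48 | 4·3+2·7+4·3+5·2+3·0 = 48
J: 6·3 = 18 | 4·0+2·0+4·0+5·0+3·6 = 18
gcd(6,4,2,4,5,3) = 1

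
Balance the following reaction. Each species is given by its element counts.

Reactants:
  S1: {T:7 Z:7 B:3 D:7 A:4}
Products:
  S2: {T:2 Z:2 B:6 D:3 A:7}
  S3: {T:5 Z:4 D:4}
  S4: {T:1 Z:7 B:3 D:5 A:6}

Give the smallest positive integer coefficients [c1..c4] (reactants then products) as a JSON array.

T: 5·7 = 35 | 2·2+6·5+1·1 = 35
Z: 5·7 = 35 | 2·2+6·4+1·7 = 35
B: 5·3 = 15 | 2·6+6·0+1·3 = 15
D: 5·7 = 35 | 2·3+6·4+1·5 = 35
A: 5·4 = 20 | 2·7+6·0+1·6 = 20
gcd(5,2,6,1) = 1

Coefficients: [5, 2, 6, 1]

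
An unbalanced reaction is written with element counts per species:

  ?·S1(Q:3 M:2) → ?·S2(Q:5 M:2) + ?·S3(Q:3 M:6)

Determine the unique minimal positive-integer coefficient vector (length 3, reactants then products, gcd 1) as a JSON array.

Coefficients: [6, 3, 1]

Q: 6·3 = 18 | 3·5+1·3 = 18
M: 6·2 = 12 | 3·2+1·6 = 12
gcd(6,3,1) = 1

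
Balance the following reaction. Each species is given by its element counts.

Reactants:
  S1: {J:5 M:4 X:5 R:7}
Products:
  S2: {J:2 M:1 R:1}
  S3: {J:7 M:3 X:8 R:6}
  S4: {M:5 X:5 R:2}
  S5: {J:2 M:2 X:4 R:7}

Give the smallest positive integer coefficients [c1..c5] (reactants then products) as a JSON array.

J: 5·5 = 25 | 6·2+1·7+1·0+3·2 = 25
M: 5·4 = 20 | 6·1+1·3+1·5+3·2 = 20
X: 5·5 = 25 | 6·0+1·8+1·5+3·4 = 25
R: 5·7 = 35 | 6·1+1·6+1·2+3·7 = 35
gcd(5,6,1,1,3) = 1

Coefficients: [5, 6, 1, 1, 3]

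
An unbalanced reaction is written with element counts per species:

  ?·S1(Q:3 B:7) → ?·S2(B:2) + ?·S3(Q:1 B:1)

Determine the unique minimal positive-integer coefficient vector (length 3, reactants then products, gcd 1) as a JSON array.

Coefficients: [1, 2, 3]

Q: 1·3 = 3 | 2·0+3·1 = 3
B: 1·7 = 7 | 2·2+3·1 = 7
gcd(1,2,3) = 1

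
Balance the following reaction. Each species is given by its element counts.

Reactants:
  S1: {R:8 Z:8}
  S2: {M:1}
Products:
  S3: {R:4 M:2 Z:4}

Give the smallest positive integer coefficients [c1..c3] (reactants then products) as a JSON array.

R: 1·8+4·0 = 8 | 2·4 = 8
M: 1·0+4·1 = 4 | 2·2 = 4
Z: 1·8+4·0 = 8 | 2·4 = 8
gcd(1,4,2) = 1

Coefficients: [1, 4, 2]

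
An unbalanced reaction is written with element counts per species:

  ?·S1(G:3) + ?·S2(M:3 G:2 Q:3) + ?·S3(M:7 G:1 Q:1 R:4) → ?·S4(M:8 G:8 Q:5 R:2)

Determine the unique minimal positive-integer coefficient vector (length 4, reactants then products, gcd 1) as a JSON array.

Coefficients: [3, 3, 1, 2]

M: 3·0+3·3+1·7 = 16 | 2·8 = 16
G: 3·3+3·2+1·1 = 16 | 2·8 = 16
Q: 3·0+3·3+1·1 = 10 | 2·5 = 10
R: 3·0+3·0+1·4 = 4 | 2·2 = 4
gcd(3,3,1,2) = 1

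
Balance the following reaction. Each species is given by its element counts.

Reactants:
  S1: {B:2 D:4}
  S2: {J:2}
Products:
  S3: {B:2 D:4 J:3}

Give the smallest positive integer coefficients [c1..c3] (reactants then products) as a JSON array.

B: 2·2+3·0 = 4 | 2·2 = 4
D: 2·4+3·0 = 8 | 2·4 = 8
J: 2·0+3·2 = 6 | 2·3 = 6
gcd(2,3,2) = 1

Coefficients: [2, 3, 2]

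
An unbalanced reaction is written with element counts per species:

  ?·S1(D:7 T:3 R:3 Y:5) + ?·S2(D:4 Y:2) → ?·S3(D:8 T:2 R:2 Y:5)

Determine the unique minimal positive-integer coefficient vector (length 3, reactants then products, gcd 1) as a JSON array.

D: 4·7+5·4 = 48 | 6·8 = 48
T: 4·3+5·0 = 12 | 6·2 = 12
R: 4·3+5·0 = 12 | 6·2 = 12
Y: 4·5+5·2 = 30 | 6·5 = 30
gcd(4,5,6) = 1

Coefficients: [4, 5, 6]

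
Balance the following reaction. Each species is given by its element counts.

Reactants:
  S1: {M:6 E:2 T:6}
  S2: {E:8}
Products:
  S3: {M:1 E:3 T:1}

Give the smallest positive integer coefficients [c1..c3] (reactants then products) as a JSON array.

Coefficients: [1, 2, 6]

M: 1·6+2·0 = 6 | 6·1 = 6
E: 1·2+2·8 = 18 | 6·3 = 18
T: 1·6+2·0 = 6 | 6·1 = 6
gcd(1,2,6) = 1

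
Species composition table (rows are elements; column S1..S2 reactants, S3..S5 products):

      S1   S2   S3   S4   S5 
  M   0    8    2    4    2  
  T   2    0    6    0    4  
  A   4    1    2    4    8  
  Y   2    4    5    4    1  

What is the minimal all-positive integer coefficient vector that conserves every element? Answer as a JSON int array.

M: 5·0+2·8 = 16 | 1·2+3·4+1·2 = 16
T: 5·2+2·0 = 10 | 1·6+3·0+1·4 = 10
A: 5·4+2·1 = 22 | 1·2+3·4+1·8 = 22
Y: 5·2+2·4 = 18 | 1·5+3·4+1·1 = 18
gcd(5,2,1,3,1) = 1

Coefficients: [5, 2, 1, 3, 1]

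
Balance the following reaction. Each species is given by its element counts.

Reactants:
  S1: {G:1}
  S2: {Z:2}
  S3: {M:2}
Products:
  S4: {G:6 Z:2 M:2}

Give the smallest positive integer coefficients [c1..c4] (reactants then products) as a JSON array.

G: 6·1+1·0+1·0 = 6 | 1·6 = 6
Z: 6·0+1·2+1·0 = 2 | 1·2 = 2
M: 6·0+1·0+1·2 = 2 | 1·2 = 2
gcd(6,1,1,1) = 1

Coefficients: [6, 1, 1, 1]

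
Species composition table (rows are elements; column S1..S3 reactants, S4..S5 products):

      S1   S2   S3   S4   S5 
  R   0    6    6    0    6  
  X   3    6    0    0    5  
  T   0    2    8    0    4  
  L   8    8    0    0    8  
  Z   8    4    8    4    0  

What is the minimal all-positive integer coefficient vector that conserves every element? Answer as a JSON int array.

Coefficients: [1, 2, 1, 6, 3]

R: 1·0+2·6+1·6 = 18 | 6·0+3·6 = 18
X: 1·3+2·6+1·0 = 15 | 6·0+3·5 = 15
T: 1·0+2·2+1·8 = 12 | 6·0+3·4 = 12
L: 1·8+2·8+1·0 = 24 | 6·0+3·8 = 24
Z: 1·8+2·4+1·8 = 24 | 6·4+3·0 = 24
gcd(1,2,1,6,3) = 1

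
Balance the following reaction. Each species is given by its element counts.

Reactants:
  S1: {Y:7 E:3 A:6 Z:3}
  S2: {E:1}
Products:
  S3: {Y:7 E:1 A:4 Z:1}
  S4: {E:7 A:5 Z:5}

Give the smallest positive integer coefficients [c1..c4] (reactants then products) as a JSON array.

Coefficients: [5, 4, 5, 2]

Y: 5·7+4·0 = 35 | 5·7+2·0 = 35
E: 5·3+4·1 = 19 | 5·1+2·7 = 19
A: 5·6+4·0 = 30 | 5·4+2·5 = 30
Z: 5·3+4·0 = 15 | 5·1+2·5 = 15
gcd(5,4,5,2) = 1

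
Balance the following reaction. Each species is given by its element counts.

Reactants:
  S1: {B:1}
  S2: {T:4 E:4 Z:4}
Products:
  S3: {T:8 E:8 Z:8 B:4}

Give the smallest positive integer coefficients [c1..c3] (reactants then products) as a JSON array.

T: 4·0+2·4 = 8 | 1·8 = 8
E: 4·0+2·4 = 8 | 1·8 = 8
Z: 4·0+2·4 = 8 | 1·8 = 8
B: 4·1+2·0 = 4 | 1·4 = 4
gcd(4,2,1) = 1

Coefficients: [4, 2, 1]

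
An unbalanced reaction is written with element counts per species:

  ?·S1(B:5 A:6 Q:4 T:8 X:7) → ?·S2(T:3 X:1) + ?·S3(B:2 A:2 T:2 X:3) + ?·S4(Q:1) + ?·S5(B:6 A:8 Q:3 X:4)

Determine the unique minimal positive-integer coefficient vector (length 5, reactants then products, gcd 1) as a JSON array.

B: 2·5 = 10 | 4·0+2·2+5·0+1·6 = 10
A: 2·6 = 12 | 4·0+2·2+5·0+1·8 = 12
Q: 2·4 = 8 | 4·0+2·0+5·1+1·3 = 8
T: 2·8 = 16 | 4·3+2·2+5·0+1·0 = 16
X: 2·7 = 14 | 4·1+2·3+5·0+1·4 = 14
gcd(2,4,2,5,1) = 1

Coefficients: [2, 4, 2, 5, 1]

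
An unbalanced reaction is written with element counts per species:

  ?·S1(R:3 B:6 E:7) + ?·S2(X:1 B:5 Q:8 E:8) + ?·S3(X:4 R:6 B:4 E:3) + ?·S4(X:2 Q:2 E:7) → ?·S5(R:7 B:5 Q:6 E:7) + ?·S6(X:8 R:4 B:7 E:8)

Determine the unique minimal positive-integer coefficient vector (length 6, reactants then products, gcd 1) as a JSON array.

Coefficients: [1, 2, 5, 1, 3, 3]

X: 1·0+2·1+5·4+1·2 = 24 | 3·0+3·8 = 24
R: 1·3+2·0+5·6+1·0 = 33 | 3·7+3·4 = 33
B: 1·6+2·5+5·4+1·0 = 36 | 3·5+3·7 = 36
Q: 1·0+2·8+5·0+1·2 = 18 | 3·6+3·0 = 18
E: 1·7+2·8+5·3+1·7 = 45 | 3·7+3·8 = 45
gcd(1,2,5,1,3,3) = 1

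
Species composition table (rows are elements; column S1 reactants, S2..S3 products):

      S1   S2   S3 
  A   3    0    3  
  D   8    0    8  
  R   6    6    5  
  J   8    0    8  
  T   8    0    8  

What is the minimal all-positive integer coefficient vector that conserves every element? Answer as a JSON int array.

A: 6·3 = 18 | 1·0+6·3 = 18
D: 6·8 = 48 | 1·0+6·8 = 48
R: 6·6 = 36 | 1·6+6·5 = 36
J: 6·8 = 48 | 1·0+6·8 = 48
T: 6·8 = 48 | 1·0+6·8 = 48
gcd(6,1,6) = 1

Coefficients: [6, 1, 6]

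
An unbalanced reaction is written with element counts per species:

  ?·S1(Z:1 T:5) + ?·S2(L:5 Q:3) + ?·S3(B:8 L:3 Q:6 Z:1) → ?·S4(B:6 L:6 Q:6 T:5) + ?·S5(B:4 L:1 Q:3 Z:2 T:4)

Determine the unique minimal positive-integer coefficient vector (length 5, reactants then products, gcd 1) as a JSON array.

Coefficients: [6, 1, 4, 2, 5]

B: 6·0+1·0+4·8 = 32 | 2·6+5·4 = 32
L: 6·0+1·5+4·3 = 17 | 2·6+5·1 = 17
Q: 6·0+1·3+4·6 = 27 | 2·6+5·3 = 27
Z: 6·1+1·0+4·1 = 10 | 2·0+5·2 = 10
T: 6·5+1·0+4·0 = 30 | 2·5+5·4 = 30
gcd(6,1,4,2,5) = 1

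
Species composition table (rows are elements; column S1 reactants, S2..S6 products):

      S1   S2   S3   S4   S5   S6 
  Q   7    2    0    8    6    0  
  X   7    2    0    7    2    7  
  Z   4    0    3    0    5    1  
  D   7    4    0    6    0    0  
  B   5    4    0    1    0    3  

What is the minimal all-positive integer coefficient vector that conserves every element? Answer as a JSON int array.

Q: 6·7 = 42 | 6·2+6·0+3·8+1·6+1·0 = 42
X: 6·7 = 42 | 6·2+6·0+3·7+1·2+1·7 = 42
Z: 6·4 = 24 | 6·0+6·3+3·0+1·5+1·1 = 24
D: 6·7 = 42 | 6·4+6·0+3·6+1·0+1·0 = 42
B: 6·5 = 30 | 6·4+6·0+3·1+1·0+1·3 = 30
gcd(6,6,6,3,1,1) = 1

Coefficients: [6, 6, 6, 3, 1, 1]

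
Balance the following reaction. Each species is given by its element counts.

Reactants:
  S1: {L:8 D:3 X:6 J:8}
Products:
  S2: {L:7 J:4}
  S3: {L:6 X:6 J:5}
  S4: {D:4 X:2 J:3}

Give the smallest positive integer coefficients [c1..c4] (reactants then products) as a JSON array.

L: 4·8 = 32 | 2·7+3·6+3·0 = 32
D: 4·3 = 12 | 2·0+3·0+3·4 = 12
X: 4·6 = 24 | 2·0+3·6+3·2 = 24
J: 4·8 = 32 | 2·4+3·5+3·3 = 32
gcd(4,2,3,3) = 1

Coefficients: [4, 2, 3, 3]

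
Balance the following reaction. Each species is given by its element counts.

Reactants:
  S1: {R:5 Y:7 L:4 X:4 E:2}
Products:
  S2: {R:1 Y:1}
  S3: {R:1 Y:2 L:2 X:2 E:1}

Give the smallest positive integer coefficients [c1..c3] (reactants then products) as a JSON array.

Coefficients: [1, 3, 2]

R: 1·5 = 5 | 3·1+2·1 = 5
Y: 1·7 = 7 | 3·1+2·2 = 7
L: 1·4 = 4 | 3·0+2·2 = 4
X: 1·4 = 4 | 3·0+2·2 = 4
E: 1·2 = 2 | 3·0+2·1 = 2
gcd(1,3,2) = 1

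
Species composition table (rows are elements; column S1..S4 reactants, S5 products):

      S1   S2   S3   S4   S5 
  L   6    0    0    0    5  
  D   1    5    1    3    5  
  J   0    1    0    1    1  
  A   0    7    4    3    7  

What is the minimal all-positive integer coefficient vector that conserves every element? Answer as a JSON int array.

Coefficients: [5, 1, 5, 5, 6]

L: 5·6+1·0+5·0+5·0 = 30 | 6·5 = 30
D: 5·1+1·5+5·1+5·3 = 30 | 6·5 = 30
J: 5·0+1·1+5·0+5·1 = 6 | 6·1 = 6
A: 5·0+1·7+5·4+5·3 = 42 | 6·7 = 42
gcd(5,1,5,5,6) = 1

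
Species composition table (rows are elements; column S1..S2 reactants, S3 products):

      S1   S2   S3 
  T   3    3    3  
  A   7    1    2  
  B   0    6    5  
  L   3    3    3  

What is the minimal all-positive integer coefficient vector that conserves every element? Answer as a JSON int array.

Coefficients: [1, 5, 6]

T: 1·3+5·3 = 18 | 6·3 = 18
A: 1·7+5·1 = 12 | 6·2 = 12
B: 1·0+5·6 = 30 | 6·5 = 30
L: 1·3+5·3 = 18 | 6·3 = 18
gcd(1,5,6) = 1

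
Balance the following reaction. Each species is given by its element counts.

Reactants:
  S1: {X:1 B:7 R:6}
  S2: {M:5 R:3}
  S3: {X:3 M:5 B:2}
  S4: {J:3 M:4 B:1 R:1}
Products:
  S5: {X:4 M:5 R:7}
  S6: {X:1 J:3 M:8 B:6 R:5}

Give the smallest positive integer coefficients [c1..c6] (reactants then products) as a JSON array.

Coefficients: [3, 3, 2, 5, 1, 5]

X: 3·1+3·0+2·3+5·0 = 9 | 1·4+5·1 = 9
J: 3·0+3·0+2·0+5·3 = 15 | 1·0+5·3 = 15
M: 3·0+3·5+2·5+5·4 = 45 | 1·5+5·8 = 45
B: 3·7+3·0+2·2+5·1 = 30 | 1·0+5·6 = 30
R: 3·6+3·3+2·0+5·1 = 32 | 1·7+5·5 = 32
gcd(3,3,2,5,1,5) = 1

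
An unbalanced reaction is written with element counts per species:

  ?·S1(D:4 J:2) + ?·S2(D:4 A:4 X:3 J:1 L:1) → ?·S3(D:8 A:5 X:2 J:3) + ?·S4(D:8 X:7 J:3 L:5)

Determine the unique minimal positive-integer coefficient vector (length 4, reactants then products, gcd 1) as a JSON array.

D: 5·4+5·4 = 40 | 4·8+1·8 = 40
A: 5·0+5·4 = 20 | 4·5+1·0 = 20
X: 5·0+5·3 = 15 | 4·2+1·7 = 15
J: 5·2+5·1 = 15 | 4·3+1·3 = 15
L: 5·0+5·1 = 5 | 4·0+1·5 = 5
gcd(5,5,4,1) = 1

Coefficients: [5, 5, 4, 1]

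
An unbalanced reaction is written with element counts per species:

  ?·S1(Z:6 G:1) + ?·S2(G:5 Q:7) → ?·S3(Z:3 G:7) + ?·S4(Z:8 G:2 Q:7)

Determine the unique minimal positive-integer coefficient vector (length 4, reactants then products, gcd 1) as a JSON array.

Z: 5·6+3·0 = 30 | 2·3+3·8 = 30
G: 5·1+3·5 = 20 | 2·7+3·2 = 20
Q: 5·0+3·7 = 21 | 2·0+3·7 = 21
gcd(5,3,2,3) = 1

Coefficients: [5, 3, 2, 3]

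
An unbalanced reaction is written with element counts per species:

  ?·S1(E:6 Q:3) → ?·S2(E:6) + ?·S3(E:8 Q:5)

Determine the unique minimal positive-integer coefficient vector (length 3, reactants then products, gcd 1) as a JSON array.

E: 5·6 = 30 | 1·6+3·8 = 30
Q: 5·3 = 15 | 1·0+3·5 = 15
gcd(5,1,3) = 1

Coefficients: [5, 1, 3]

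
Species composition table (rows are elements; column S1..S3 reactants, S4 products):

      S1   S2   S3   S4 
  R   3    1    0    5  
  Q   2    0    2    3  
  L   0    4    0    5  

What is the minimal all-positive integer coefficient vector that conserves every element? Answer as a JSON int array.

R: 5·3+5·1+1·0 = 20 | 4·5 = 20
Q: 5·2+5·0+1·2 = 12 | 4·3 = 12
L: 5·0+5·4+1·0 = 20 | 4·5 = 20
gcd(5,5,1,4) = 1

Coefficients: [5, 5, 1, 4]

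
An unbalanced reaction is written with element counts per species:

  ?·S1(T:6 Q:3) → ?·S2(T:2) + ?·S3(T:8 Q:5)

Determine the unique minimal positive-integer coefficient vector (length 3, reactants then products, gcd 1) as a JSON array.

Coefficients: [5, 3, 3]

T: 5·6 = 30 | 3·2+3·8 = 30
Q: 5·3 = 15 | 3·0+3·5 = 15
gcd(5,3,3) = 1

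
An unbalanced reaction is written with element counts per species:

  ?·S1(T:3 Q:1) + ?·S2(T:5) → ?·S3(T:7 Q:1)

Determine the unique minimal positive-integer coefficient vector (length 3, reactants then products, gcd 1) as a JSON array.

T: 5·3+4·5 = 35 | 5·7 = 35
Q: 5·1+4·0 = 5 | 5·1 = 5
gcd(5,4,5) = 1

Coefficients: [5, 4, 5]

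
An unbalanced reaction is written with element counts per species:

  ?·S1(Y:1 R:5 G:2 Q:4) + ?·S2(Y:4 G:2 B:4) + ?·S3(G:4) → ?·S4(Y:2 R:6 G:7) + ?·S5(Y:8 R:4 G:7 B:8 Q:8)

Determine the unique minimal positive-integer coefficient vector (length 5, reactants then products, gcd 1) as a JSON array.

Y: 4·1+4·4+3·0 = 20 | 2·2+2·8 = 20
R: 4·5+4·0+3·0 = 20 | 2·6+2·4 = 20
G: 4·2+4·2+3·4 = 28 | 2·7+2·7 = 28
B: 4·0+4·4+3·0 = 16 | 2·0+2·8 = 16
Q: 4·4+4·0+3·0 = 16 | 2·0+2·8 = 16
gcd(4,4,3,2,2) = 1

Coefficients: [4, 4, 3, 2, 2]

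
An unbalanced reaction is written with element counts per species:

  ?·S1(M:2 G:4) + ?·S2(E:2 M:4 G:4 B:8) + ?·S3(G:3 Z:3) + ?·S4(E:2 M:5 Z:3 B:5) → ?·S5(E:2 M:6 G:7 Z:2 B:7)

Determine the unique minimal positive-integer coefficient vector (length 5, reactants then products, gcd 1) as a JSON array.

E: 5·0+4·2+2·0+2·2 = 12 | 6·2 = 12
M: 5·2+4·4+2·0+2·5 = 36 | 6·6 = 36
G: 5·4+4·4+2·3+2·0 = 42 | 6·7 = 42
Z: 5·0+4·0+2·3+2·3 = 12 | 6·2 = 12
B: 5·0+4·8+2·0+2·5 = 42 | 6·7 = 42
gcd(5,4,2,2,6) = 1

Coefficients: [5, 4, 2, 2, 6]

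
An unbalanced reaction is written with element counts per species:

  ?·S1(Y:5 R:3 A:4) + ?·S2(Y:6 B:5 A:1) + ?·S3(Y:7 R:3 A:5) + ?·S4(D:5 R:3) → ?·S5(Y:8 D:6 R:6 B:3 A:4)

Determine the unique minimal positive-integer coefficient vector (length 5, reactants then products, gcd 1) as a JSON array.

Coefficients: [3, 3, 1, 6, 5]

Y: 3·5+3·6+1·7+6·0 = 40 | 5·8 = 40
D: 3·0+3·0+1·0+6·5 = 30 | 5·6 = 30
R: 3·3+3·0+1·3+6·3 = 30 | 5·6 = 30
B: 3·0+3·5+1·0+6·0 = 15 | 5·3 = 15
A: 3·4+3·1+1·5+6·0 = 20 | 5·4 = 20
gcd(3,3,1,6,5) = 1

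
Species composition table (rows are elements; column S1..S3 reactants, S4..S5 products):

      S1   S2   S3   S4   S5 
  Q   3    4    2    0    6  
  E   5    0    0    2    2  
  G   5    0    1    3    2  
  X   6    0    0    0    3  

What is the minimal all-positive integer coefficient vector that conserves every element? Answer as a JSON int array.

Q: 2·3+4·4+1·2 = 24 | 1·0+4·6 = 24
E: 2·5+4·0+1·0 = 10 | 1·2+4·2 = 10
G: 2·5+4·0+1·1 = 11 | 1·3+4·2 = 11
X: 2·6+4·0+1·0 = 12 | 1·0+4·3 = 12
gcd(2,4,1,1,4) = 1

Coefficients: [2, 4, 1, 1, 4]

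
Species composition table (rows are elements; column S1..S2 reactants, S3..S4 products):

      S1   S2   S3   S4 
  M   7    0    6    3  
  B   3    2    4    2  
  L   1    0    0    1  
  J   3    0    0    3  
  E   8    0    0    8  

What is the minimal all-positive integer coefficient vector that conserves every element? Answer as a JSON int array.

Coefficients: [6, 5, 4, 6]

M: 6·7+5·0 = 42 | 4·6+6·3 = 42
B: 6·3+5·2 = 28 | 4·4+6·2 = 28
L: 6·1+5·0 = 6 | 4·0+6·1 = 6
J: 6·3+5·0 = 18 | 4·0+6·3 = 18
E: 6·8+5·0 = 48 | 4·0+6·8 = 48
gcd(6,5,4,6) = 1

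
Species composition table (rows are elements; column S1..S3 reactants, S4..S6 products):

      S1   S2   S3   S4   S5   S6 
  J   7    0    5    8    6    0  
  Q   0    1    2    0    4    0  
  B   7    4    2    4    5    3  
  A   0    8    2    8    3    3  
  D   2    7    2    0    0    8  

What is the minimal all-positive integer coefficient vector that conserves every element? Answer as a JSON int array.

Coefficients: [2, 4, 4, 2, 3, 5]

J: 2·7+4·0+4·5 = 34 | 2·8+3·6+5·0 = 34
Q: 2·0+4·1+4·2 = 12 | 2·0+3·4+5·0 = 12
B: 2·7+4·4+4·2 = 38 | 2·4+3·5+5·3 = 38
A: 2·0+4·8+4·2 = 40 | 2·8+3·3+5·3 = 40
D: 2·2+4·7+4·2 = 40 | 2·0+3·0+5·8 = 40
gcd(2,4,4,2,3,5) = 1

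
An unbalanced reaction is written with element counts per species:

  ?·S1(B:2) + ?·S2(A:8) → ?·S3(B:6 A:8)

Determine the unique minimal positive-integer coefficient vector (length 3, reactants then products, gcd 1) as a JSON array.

B: 3·2+1·0 = 6 | 1·6 = 6
A: 3·0+1·8 = 8 | 1·8 = 8
gcd(3,1,1) = 1

Coefficients: [3, 1, 1]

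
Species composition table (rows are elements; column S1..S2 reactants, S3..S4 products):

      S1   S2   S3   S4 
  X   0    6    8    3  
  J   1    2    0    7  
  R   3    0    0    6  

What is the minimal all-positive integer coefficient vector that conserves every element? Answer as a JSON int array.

X: 4·0+5·6 = 30 | 3·8+2·3 = 30
J: 4·1+5·2 = 14 | 3·0+2·7 = 14
R: 4·3+5·0 = 12 | 3·0+2·6 = 12
gcd(4,5,3,2) = 1

Coefficients: [4, 5, 3, 2]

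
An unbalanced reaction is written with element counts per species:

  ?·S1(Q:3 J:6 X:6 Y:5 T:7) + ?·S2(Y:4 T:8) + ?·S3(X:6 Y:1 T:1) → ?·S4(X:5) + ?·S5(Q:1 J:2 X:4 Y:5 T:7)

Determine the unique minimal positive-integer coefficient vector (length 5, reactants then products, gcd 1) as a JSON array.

Q: 1·3+1·0+6·0 = 3 | 6·0+3·1 = 3
J: 1·6+1·0+6·0 = 6 | 6·0+3·2 = 6
X: 1·6+1·0+6·6 = 42 | 6·5+3·4 = 42
Y: 1·5+1·4+6·1 = 15 | 6·0+3·5 = 15
T: 1·7+1·8+6·1 = 21 | 6·0+3·7 = 21
gcd(1,1,6,6,3) = 1

Coefficients: [1, 1, 6, 6, 3]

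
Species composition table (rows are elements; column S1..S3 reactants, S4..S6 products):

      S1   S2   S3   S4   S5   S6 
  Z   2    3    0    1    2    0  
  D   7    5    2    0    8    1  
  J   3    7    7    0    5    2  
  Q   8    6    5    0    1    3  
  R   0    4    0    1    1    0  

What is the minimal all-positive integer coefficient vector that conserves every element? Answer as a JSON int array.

Coefficients: [1, 1, 1, 3, 1, 6]

Z: 1·2+1·3+1·0 = 5 | 3·1+1·2+6·0 = 5
D: 1·7+1·5+1·2 = 14 | 3·0+1·8+6·1 = 14
J: 1·3+1·7+1·7 = 17 | 3·0+1·5+6·2 = 17
Q: 1·8+1·6+1·5 = 19 | 3·0+1·1+6·3 = 19
R: 1·0+1·4+1·0 = 4 | 3·1+1·1+6·0 = 4
gcd(1,1,1,3,1,6) = 1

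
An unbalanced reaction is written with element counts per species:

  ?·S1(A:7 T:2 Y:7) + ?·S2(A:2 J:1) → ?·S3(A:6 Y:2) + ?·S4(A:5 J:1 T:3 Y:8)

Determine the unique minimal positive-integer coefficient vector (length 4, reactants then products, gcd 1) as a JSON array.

A: 6·7+4·2 = 50 | 5·6+4·5 = 50
J: 6·0+4·1 = 4 | 5·0+4·1 = 4
T: 6·2+4·0 = 12 | 5·0+4·3 = 12
Y: 6·7+4·0 = 42 | 5·2+4·8 = 42
gcd(6,4,5,4) = 1

Coefficients: [6, 4, 5, 4]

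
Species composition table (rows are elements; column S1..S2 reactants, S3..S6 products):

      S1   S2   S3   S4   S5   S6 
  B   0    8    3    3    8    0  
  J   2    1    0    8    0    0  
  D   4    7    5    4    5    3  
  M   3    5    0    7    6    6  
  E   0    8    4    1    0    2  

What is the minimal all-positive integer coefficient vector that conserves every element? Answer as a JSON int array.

Coefficients: [6, 4, 6, 2, 1, 3]

B: 6·0+4·8 = 32 | 6·3+2·3+1·8+3·0 = 32
J: 6·2+4·1 = 16 | 6·0+2·8+1·0+3·0 = 16
D: 6·4+4·7 = 52 | 6·5+2·4+1·5+3·3 = 52
M: 6·3+4·5 = 38 | 6·0+2·7+1·6+3·6 = 38
E: 6·0+4·8 = 32 | 6·4+2·1+1·0+3·2 = 32
gcd(6,4,6,2,1,3) = 1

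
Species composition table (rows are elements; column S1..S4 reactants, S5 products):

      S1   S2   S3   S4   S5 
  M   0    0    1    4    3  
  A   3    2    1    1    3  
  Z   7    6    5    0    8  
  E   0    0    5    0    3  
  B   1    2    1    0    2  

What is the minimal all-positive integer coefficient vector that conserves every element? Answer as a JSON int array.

Coefficients: [1, 3, 3, 3, 5]

M: 1·0+3·0+3·1+3·4 = 15 | 5·3 = 15
A: 1·3+3·2+3·1+3·1 = 15 | 5·3 = 15
Z: 1·7+3·6+3·5+3·0 = 40 | 5·8 = 40
E: 1·0+3·0+3·5+3·0 = 15 | 5·3 = 15
B: 1·1+3·2+3·1+3·0 = 10 | 5·2 = 10
gcd(1,3,3,3,5) = 1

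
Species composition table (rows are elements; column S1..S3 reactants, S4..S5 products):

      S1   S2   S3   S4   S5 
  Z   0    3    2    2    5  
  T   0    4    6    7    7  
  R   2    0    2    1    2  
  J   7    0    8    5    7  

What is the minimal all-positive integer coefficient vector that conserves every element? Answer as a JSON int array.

Z: 2·0+6·3+3·2 = 24 | 2·2+4·5 = 24
T: 2·0+6·4+3·6 = 42 | 2·7+4·7 = 42
R: 2·2+6·0+3·2 = 10 | 2·1+4·2 = 10
J: 2·7+6·0+3·8 = 38 | 2·5+4·7 = 38
gcd(2,6,3,2,4) = 1

Coefficients: [2, 6, 3, 2, 4]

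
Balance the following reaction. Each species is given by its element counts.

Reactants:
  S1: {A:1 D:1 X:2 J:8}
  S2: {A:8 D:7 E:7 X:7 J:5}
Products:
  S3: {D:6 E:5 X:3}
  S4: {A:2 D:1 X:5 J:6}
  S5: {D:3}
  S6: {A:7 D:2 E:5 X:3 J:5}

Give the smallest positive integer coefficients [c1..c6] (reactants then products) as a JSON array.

A: 3·1+5·8 = 43 | 2·0+4·2+4·0+5·7 = 43
D: 3·1+5·7 = 38 | 2·6+4·1+4·3+5·2 = 38
E: 3·0+5·7 = 35 | 2·5+4·0+4·0+5·5 = 35
X: 3·2+5·7 = 41 | 2·3+4·5+4·0+5·3 = 41
J: 3·8+5·5 = 49 | 2·0+4·6+4·0+5·5 = 49
gcd(3,5,2,4,4,5) = 1

Coefficients: [3, 5, 2, 4, 4, 5]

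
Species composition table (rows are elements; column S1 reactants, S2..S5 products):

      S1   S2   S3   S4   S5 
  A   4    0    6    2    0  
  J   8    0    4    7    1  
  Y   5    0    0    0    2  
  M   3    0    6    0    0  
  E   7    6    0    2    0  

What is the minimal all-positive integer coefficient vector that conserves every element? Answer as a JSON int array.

Coefficients: [2, 2, 1, 1, 5]

A: 2·4 = 8 | 2·0+1·6+1·2+5·0 = 8
J: 2·8 = 16 | 2·0+1·4+1·7+5·1 = 16
Y: 2·5 = 10 | 2·0+1·0+1·0+5·2 = 10
M: 2·3 = 6 | 2·0+1·6+1·0+5·0 = 6
E: 2·7 = 14 | 2·6+1·0+1·2+5·0 = 14
gcd(2,2,1,1,5) = 1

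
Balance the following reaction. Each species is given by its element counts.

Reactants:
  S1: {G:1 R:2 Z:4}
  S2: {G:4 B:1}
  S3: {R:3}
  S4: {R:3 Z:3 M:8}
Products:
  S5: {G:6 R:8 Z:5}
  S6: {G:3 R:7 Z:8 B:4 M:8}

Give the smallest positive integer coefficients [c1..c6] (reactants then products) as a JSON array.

G: 5·1+4·4+6·0+1·0 = 21 | 3·6+1·3 = 21
R: 5·2+4·0+6·3+1·3 = 31 | 3·8+1·7 = 31
Z: 5·4+4·0+6·0+1·3 = 23 | 3·5+1·8 = 23
B: 5·0+4·1+6·0+1·0 = 4 | 3·0+1·4 = 4
M: 5·0+4·0+6·0+1·8 = 8 | 3·0+1·8 = 8
gcd(5,4,6,1,3,1) = 1

Coefficients: [5, 4, 6, 1, 3, 1]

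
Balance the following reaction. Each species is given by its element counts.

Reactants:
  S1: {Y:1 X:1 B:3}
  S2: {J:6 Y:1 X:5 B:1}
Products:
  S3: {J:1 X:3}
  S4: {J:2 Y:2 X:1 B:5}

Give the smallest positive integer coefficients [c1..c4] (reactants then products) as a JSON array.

Coefficients: [3, 1, 2, 2]

J: 3·0+1·6 = 6 | 2·1+2·2 = 6
Y: 3·1+1·1 = 4 | 2·0+2·2 = 4
X: 3·1+1·5 = 8 | 2·3+2·1 = 8
B: 3·3+1·1 = 10 | 2·0+2·5 = 10
gcd(3,1,2,2) = 1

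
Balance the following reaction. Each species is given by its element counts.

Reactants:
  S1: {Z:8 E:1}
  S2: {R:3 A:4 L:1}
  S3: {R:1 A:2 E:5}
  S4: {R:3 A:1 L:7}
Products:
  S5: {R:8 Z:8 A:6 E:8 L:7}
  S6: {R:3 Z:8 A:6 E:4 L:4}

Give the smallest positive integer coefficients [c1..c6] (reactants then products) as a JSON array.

R: 6·0+5·3+6·1+4·3 = 33 | 3·8+3·3 = 33
Z: 6·8+5·0+6·0+4·0 = 48 | 3·8+3·8 = 48
A: 6·0+5·4+6·2+4·1 = 36 | 3·6+3·6 = 36
E: 6·1+5·0+6·5+4·0 = 36 | 3·8+3·4 = 36
L: 6·0+5·1+6·0+4·7 = 33 | 3·7+3·4 = 33
gcd(6,5,6,4,3,3) = 1

Coefficients: [6, 5, 6, 4, 3, 3]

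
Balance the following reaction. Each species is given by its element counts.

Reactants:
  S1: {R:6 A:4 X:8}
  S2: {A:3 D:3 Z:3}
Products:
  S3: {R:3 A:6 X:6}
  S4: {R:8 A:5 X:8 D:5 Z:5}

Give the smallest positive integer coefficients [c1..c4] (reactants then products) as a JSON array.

Coefficients: [6, 5, 4, 3]

R: 6·6+5·0 = 36 | 4·3+3·8 = 36
A: 6·4+5·3 = 39 | 4·6+3·5 = 39
X: 6·8+5·0 = 48 | 4·6+3·8 = 48
D: 6·0+5·3 = 15 | 4·0+3·5 = 15
Z: 6·0+5·3 = 15 | 4·0+3·5 = 15
gcd(6,5,4,3) = 1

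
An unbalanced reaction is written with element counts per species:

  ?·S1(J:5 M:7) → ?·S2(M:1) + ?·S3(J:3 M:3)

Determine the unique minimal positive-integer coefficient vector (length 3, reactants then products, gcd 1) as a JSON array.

Coefficients: [3, 6, 5]

J: 3·5 = 15 | 6·0+5·3 = 15
M: 3·7 = 21 | 6·1+5·3 = 21
gcd(3,6,5) = 1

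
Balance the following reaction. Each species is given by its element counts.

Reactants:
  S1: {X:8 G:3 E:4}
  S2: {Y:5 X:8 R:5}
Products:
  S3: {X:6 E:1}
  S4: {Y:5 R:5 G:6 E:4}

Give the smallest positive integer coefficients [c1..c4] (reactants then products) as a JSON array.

Coefficients: [2, 1, 4, 1]

Y: 2·0+1·5 = 5 | 4·0+1·5 = 5
X: 2·8+1·8 = 24 | 4·6+1·0 = 24
R: 2·0+1·5 = 5 | 4·0+1·5 = 5
G: 2·3+1·0 = 6 | 4·0+1·6 = 6
E: 2·4+1·0 = 8 | 4·1+1·4 = 8
gcd(2,1,4,1) = 1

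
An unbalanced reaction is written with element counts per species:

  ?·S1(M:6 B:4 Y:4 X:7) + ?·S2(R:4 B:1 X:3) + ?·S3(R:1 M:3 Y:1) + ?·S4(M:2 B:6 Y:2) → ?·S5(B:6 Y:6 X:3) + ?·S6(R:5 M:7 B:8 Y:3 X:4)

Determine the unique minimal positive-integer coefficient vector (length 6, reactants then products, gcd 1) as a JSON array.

R: 1·0+4·4+4·1+5·0 = 20 | 1·0+4·5 = 20
M: 1·6+4·0+4·3+5·2 = 28 | 1·0+4·7 = 28
B: 1·4+4·1+4·0+5·6 = 38 | 1·6+4·8 = 38
Y: 1·4+4·0+4·1+5·2 = 18 | 1·6+4·3 = 18
X: 1·7+4·3+4·0+5·0 = 19 | 1·3+4·4 = 19
gcd(1,4,4,5,1,4) = 1

Coefficients: [1, 4, 4, 5, 1, 4]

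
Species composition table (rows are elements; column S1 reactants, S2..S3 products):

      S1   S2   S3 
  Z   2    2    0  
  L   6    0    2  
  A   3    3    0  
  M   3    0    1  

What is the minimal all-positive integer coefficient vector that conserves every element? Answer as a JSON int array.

Coefficients: [1, 1, 3]

Z: 1·2 = 2 | 1·2+3·0 = 2
L: 1·6 = 6 | 1·0+3·2 = 6
A: 1·3 = 3 | 1·3+3·0 = 3
M: 1·3 = 3 | 1·0+3·1 = 3
gcd(1,1,3) = 1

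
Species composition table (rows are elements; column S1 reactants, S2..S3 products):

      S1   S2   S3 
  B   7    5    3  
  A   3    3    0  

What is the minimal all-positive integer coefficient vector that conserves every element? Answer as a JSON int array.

Coefficients: [3, 3, 2]

B: 3·7 = 21 | 3·5+2·3 = 21
A: 3·3 = 9 | 3·3+2·0 = 9
gcd(3,3,2) = 1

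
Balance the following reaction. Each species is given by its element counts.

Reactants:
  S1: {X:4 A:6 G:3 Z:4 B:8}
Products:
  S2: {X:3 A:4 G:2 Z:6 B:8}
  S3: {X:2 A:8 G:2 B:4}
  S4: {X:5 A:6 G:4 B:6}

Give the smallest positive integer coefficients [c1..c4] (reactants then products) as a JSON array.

Coefficients: [6, 4, 1, 2]

X: 6·4 = 24 | 4·3+1·2+2·5 = 24
A: 6·6 = 36 | 4·4+1·8+2·6 = 36
G: 6·3 = 18 | 4·2+1·2+2·4 = 18
Z: 6·4 = 24 | 4·6+1·0+2·0 = 24
B: 6·8 = 48 | 4·8+1·4+2·6 = 48
gcd(6,4,1,2) = 1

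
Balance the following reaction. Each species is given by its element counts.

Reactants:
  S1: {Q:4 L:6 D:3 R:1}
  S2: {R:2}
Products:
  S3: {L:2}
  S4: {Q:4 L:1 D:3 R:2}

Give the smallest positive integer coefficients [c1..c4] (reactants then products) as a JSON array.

Q: 2·4+1·0 = 8 | 5·0+2·4 = 8
L: 2·6+1·0 = 12 | 5·2+2·1 = 12
D: 2·3+1·0 = 6 | 5·0+2·3 = 6
R: 2·1+1·2 = 4 | 5·0+2·2 = 4
gcd(2,1,5,2) = 1

Coefficients: [2, 1, 5, 2]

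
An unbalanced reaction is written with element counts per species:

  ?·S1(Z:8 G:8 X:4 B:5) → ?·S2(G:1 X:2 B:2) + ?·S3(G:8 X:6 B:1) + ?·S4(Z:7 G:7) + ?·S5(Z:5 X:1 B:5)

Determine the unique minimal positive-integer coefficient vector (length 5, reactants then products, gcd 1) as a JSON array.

Coefficients: [3, 2, 1, 2, 2]

Z: 3·8 = 24 | 2·0+1·0+2·7+2·5 = 24
G: 3·8 = 24 | 2·1+1·8+2·7+2·0 = 24
X: 3·4 = 12 | 2·2+1·6+2·0+2·1 = 12
B: 3·5 = 15 | 2·2+1·1+2·0+2·5 = 15
gcd(3,2,1,2,2) = 1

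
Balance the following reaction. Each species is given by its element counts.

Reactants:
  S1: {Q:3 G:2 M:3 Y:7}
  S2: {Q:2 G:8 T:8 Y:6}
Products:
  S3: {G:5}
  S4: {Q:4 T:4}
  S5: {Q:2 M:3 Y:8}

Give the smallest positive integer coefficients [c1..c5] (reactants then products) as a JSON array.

Coefficients: [6, 1, 4, 2, 6]

Q: 6·3+1·2 = 20 | 4·0+2·4+6·2 = 20
G: 6·2+1·8 = 20 | 4·5+2·0+6·0 = 20
M: 6·3+1·0 = 18 | 4·0+2·0+6·3 = 18
T: 6·0+1·8 = 8 | 4·0+2·4+6·0 = 8
Y: 6·7+1·6 = 48 | 4·0+2·0+6·8 = 48
gcd(6,1,4,2,6) = 1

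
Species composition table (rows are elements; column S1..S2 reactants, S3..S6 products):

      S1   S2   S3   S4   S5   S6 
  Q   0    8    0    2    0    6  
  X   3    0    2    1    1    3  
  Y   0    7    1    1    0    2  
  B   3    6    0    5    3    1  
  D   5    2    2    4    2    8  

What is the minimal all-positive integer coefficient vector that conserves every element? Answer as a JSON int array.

Q: 6·0+1·8 = 8 | 4·0+1·2+6·0+1·6 = 8
X: 6·3+1·0 = 18 | 4·2+1·1+6·1+1·3 = 18
Y: 6·0+1·7 = 7 | 4·1+1·1+6·0+1·2 = 7
B: 6·3+1·6 = 24 | 4·0+1·5+6·3+1·1 = 24
D: 6·5+1·2 = 32 | 4·2+1·4+6·2+1·8 = 32
gcd(6,1,4,1,6,1) = 1

Coefficients: [6, 1, 4, 1, 6, 1]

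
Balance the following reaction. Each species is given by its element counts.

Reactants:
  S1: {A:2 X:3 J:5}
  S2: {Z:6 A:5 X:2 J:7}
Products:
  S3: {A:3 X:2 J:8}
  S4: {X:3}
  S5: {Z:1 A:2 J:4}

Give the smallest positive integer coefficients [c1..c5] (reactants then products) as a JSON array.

Z: 5·0+1·6 = 6 | 1·0+5·0+6·1 = 6
A: 5·2+1·5 = 15 | 1·3+5·0+6·2 = 15
X: 5·3+1·2 = 17 | 1·2+5·3+6·0 = 17
J: 5·5+1·7 = 32 | 1·8+5·0+6·4 = 32
gcd(5,1,1,5,6) = 1

Coefficients: [5, 1, 1, 5, 6]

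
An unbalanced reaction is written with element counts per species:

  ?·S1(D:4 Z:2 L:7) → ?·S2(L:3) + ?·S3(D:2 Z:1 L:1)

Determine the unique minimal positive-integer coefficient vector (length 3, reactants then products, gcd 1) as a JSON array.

Coefficients: [3, 5, 6]

D: 3·4 = 12 | 5·0+6·2 = 12
Z: 3·2 = 6 | 5·0+6·1 = 6
L: 3·7 = 21 | 5·3+6·1 = 21
gcd(3,5,6) = 1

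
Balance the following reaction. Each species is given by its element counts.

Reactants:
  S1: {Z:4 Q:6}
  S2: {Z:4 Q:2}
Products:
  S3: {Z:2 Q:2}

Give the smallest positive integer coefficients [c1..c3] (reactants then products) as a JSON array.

Z: 1·4+1·4 = 8 | 4·2 = 8
Q: 1·6+1·2 = 8 | 4·2 = 8
gcd(1,1,4) = 1

Coefficients: [1, 1, 4]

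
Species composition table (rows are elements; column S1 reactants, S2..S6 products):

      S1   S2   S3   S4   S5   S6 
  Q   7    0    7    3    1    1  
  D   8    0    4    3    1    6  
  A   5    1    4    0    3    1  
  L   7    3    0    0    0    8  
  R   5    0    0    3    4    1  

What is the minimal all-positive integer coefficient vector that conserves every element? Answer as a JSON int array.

Coefficients: [6, 6, 3, 5, 3, 3]

Q: 6·7 = 42 | 6·0+3·7+5·3+3·1+3·1 = 42
D: 6·8 = 48 | 6·0+3·4+5·3+3·1+3·6 = 48
A: 6·5 = 30 | 6·1+3·4+5·0+3·3+3·1 = 30
L: 6·7 = 42 | 6·3+3·0+5·0+3·0+3·8 = 42
R: 6·5 = 30 | 6·0+3·0+5·3+3·4+3·1 = 30
gcd(6,6,3,5,3,3) = 1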